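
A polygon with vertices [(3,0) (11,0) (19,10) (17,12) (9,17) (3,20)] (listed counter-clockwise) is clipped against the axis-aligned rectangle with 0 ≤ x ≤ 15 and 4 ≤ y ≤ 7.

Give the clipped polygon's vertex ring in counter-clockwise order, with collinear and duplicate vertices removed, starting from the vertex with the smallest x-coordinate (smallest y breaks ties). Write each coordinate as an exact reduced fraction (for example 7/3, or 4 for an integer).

1. After x ≥ 0: [(3,0) (11,0) (19,10) (17,12) (9,17) (3,20)]
2. After x ≤ 15: [(3,0) (11,0) (15,5) (15,53/4) (9,17) (3,20)]
3. After y ≥ 4: [(3,4) (71/5,4) (15,5) (15,53/4) (9,17) (3,20)]
4. After y ≤ 7: [(3,7) (3,4) (71/5,4) (15,5) (15,7)]
5. Canonical ring: [(3,4) (71/5,4) (15,5) (15,7) (3,7)]

Clipped polygon: [(3,4) (71/5,4) (15,5) (15,7) (3,7)]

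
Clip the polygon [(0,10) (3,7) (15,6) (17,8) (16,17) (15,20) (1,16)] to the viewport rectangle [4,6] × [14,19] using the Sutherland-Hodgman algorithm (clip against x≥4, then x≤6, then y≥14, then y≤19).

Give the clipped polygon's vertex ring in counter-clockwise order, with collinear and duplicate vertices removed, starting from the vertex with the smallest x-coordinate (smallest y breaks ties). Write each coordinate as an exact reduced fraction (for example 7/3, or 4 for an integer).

Clipped polygon: [(4,14) (6,14) (6,122/7) (4,118/7)]

1. After x ≥ 4: [(4,83/12) (15,6) (17,8) (16,17) (15,20) (4,118/7)]
2. After x ≤ 6: [(4,83/12) (6,27/4) (6,122/7) (4,118/7)]
3. After y ≥ 14: [(4,14) (6,14) (6,122/7) (4,118/7)]
4. After y ≤ 19: [(4,14) (6,14) (6,122/7) (4,118/7)]
5. Canonical ring: [(4,14) (6,14) (6,122/7) (4,118/7)]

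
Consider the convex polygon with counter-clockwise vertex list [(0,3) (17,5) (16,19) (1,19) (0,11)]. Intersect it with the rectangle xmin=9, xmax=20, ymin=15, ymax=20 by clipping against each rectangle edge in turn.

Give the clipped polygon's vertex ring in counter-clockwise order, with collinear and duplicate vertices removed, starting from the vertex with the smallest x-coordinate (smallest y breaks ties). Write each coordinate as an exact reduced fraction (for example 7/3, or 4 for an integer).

Clipped polygon: [(9,15) (114/7,15) (16,19) (9,19)]

1. After x ≥ 9: [(9,69/17) (17,5) (16,19) (9,19)]
2. After x ≤ 20: [(9,69/17) (17,5) (16,19) (9,19)]
3. After y ≥ 15: [(9,15) (114/7,15) (16,19) (9,19)]
4. After y ≤ 20: [(9,15) (114/7,15) (16,19) (9,19)]
5. Canonical ring: [(9,15) (114/7,15) (16,19) (9,19)]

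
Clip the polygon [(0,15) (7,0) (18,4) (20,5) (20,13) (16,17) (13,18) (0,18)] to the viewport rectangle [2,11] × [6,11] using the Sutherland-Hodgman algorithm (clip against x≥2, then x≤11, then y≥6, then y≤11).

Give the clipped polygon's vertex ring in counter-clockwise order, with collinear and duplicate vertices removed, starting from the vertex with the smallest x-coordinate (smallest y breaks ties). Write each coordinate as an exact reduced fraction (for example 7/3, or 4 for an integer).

1. After x ≥ 2: [(2,75/7) (7,0) (18,4) (20,5) (20,13) (16,17) (13,18) (2,18)]
2. After x ≤ 11: [(2,75/7) (7,0) (11,16/11) (11,18) (2,18)]
3. After y ≥ 6: [(2,75/7) (21/5,6) (11,6) (11,18) (2,18)]
4. After y ≤ 11: [(2,11) (2,75/7) (21/5,6) (11,6) (11,11)]
5. Canonical ring: [(2,75/7) (21/5,6) (11,6) (11,11) (2,11)]

Clipped polygon: [(2,75/7) (21/5,6) (11,6) (11,11) (2,11)]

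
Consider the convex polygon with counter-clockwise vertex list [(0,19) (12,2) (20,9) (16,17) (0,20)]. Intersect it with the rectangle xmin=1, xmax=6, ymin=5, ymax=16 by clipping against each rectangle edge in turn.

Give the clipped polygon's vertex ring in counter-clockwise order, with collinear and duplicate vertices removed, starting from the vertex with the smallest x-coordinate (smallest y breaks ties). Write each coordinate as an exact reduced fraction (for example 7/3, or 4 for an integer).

1. After x ≥ 1: [(1,211/12) (12,2) (20,9) (16,17) (1,317/16)]
2. After x ≤ 6: [(1,211/12) (6,21/2) (6,151/8) (1,317/16)]
3. After y ≥ 5: [(1,211/12) (6,21/2) (6,151/8) (1,317/16)]
4. After y ≤ 16: [(36/17,16) (6,21/2) (6,16)]
5. Canonical ring: [(36/17,16) (6,21/2) (6,16)]

Clipped polygon: [(36/17,16) (6,21/2) (6,16)]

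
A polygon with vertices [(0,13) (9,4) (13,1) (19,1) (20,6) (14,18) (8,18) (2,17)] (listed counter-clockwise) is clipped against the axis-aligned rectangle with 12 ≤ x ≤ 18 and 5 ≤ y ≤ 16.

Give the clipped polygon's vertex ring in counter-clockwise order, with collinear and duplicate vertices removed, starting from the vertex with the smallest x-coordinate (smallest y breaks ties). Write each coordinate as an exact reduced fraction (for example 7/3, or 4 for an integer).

Clipped polygon: [(12,5) (18,5) (18,10) (15,16) (12,16)]

1. After x ≥ 12: [(12,7/4) (13,1) (19,1) (20,6) (14,18) (12,18)]
2. After x ≤ 18: [(12,7/4) (13,1) (18,1) (18,10) (14,18) (12,18)]
3. After y ≥ 5: [(12,5) (18,5) (18,10) (14,18) (12,18)]
4. After y ≤ 16: [(12,16) (12,5) (18,5) (18,10) (15,16)]
5. Canonical ring: [(12,5) (18,5) (18,10) (15,16) (12,16)]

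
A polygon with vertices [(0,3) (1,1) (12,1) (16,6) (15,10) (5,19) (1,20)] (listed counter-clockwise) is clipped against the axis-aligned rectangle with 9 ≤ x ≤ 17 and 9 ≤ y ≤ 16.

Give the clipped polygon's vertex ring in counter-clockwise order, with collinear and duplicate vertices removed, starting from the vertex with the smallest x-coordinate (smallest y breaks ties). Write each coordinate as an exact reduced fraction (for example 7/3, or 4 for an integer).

Clipped polygon: [(9,9) (61/4,9) (15,10) (9,77/5)]

1. After x ≥ 9: [(9,1) (12,1) (16,6) (15,10) (9,77/5)]
2. After x ≤ 17: [(9,1) (12,1) (16,6) (15,10) (9,77/5)]
3. After y ≥ 9: [(9,9) (61/4,9) (15,10) (9,77/5)]
4. After y ≤ 16: [(9,9) (61/4,9) (15,10) (9,77/5)]
5. Canonical ring: [(9,9) (61/4,9) (15,10) (9,77/5)]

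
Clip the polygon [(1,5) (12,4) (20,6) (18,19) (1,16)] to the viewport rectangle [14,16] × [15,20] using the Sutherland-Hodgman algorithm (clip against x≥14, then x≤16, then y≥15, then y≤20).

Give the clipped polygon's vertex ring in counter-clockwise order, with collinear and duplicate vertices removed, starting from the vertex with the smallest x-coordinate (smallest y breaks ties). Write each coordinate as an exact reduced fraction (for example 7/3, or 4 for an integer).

1. After x ≥ 14: [(14,9/2) (20,6) (18,19) (14,311/17)]
2. After x ≤ 16: [(14,9/2) (16,5) (16,317/17) (14,311/17)]
3. After y ≥ 15: [(14,15) (16,15) (16,317/17) (14,311/17)]
4. After y ≤ 20: [(14,15) (16,15) (16,317/17) (14,311/17)]
5. Canonical ring: [(14,15) (16,15) (16,317/17) (14,311/17)]

Clipped polygon: [(14,15) (16,15) (16,317/17) (14,311/17)]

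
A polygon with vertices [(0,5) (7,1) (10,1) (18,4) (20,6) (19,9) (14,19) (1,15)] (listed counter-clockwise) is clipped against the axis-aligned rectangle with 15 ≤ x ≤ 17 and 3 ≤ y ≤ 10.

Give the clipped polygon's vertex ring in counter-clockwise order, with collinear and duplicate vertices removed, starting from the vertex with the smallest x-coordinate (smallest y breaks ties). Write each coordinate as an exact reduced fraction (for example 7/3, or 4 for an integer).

1. After x ≥ 15: [(15,23/8) (18,4) (20,6) (19,9) (15,17)]
2. After x ≤ 17: [(15,23/8) (17,29/8) (17,13) (15,17)]
3. After y ≥ 3: [(15,3) (46/3,3) (17,29/8) (17,13) (15,17)]
4. After y ≤ 10: [(15,10) (15,3) (46/3,3) (17,29/8) (17,10)]
5. Canonical ring: [(15,3) (46/3,3) (17,29/8) (17,10) (15,10)]

Clipped polygon: [(15,3) (46/3,3) (17,29/8) (17,10) (15,10)]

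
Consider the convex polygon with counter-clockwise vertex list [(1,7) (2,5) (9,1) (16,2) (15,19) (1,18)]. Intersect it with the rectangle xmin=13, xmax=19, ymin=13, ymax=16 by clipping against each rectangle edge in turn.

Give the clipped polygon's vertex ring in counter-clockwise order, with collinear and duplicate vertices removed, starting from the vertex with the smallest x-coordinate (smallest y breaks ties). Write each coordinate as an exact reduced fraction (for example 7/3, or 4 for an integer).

Clipped polygon: [(13,13) (261/17,13) (258/17,16) (13,16)]

1. After x ≥ 13: [(13,11/7) (16,2) (15,19) (13,132/7)]
2. After x ≤ 19: [(13,11/7) (16,2) (15,19) (13,132/7)]
3. After y ≥ 13: [(13,13) (261/17,13) (15,19) (13,132/7)]
4. After y ≤ 16: [(13,16) (13,13) (261/17,13) (258/17,16)]
5. Canonical ring: [(13,13) (261/17,13) (258/17,16) (13,16)]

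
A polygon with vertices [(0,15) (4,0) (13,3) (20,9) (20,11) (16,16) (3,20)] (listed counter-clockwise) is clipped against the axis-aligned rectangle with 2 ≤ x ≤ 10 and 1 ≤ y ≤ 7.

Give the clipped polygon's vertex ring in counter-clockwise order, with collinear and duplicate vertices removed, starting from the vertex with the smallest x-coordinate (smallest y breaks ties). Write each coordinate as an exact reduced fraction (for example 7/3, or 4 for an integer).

Clipped polygon: [(32/15,7) (56/15,1) (7,1) (10,2) (10,7)]

1. After x ≥ 2: [(2,55/3) (2,15/2) (4,0) (13,3) (20,9) (20,11) (16,16) (3,20)]
2. After x ≤ 10: [(2,55/3) (2,15/2) (4,0) (10,2) (10,232/13) (3,20)]
3. After y ≥ 1: [(2,55/3) (2,15/2) (56/15,1) (7,1) (10,2) (10,232/13) (3,20)]
4. After y ≤ 7: [(32/15,7) (56/15,1) (7,1) (10,2) (10,7)]
5. Canonical ring: [(32/15,7) (56/15,1) (7,1) (10,2) (10,7)]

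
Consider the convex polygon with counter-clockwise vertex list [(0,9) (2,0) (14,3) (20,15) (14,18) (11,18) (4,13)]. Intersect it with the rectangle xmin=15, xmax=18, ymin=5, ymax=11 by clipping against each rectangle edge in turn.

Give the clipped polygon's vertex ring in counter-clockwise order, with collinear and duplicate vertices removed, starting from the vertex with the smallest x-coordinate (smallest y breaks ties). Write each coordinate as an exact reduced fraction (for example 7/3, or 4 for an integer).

1. After x ≥ 15: [(15,5) (20,15) (15,35/2)]
2. After x ≤ 18: [(15,5) (18,11) (18,16) (15,35/2)]
3. After y ≥ 5: [(15,5) (18,11) (18,16) (15,35/2)]
4. After y ≤ 11: [(15,11) (15,5) (18,11) (18,11)]
5. Canonical ring: [(15,5) (18,11) (15,11)]

Clipped polygon: [(15,5) (18,11) (15,11)]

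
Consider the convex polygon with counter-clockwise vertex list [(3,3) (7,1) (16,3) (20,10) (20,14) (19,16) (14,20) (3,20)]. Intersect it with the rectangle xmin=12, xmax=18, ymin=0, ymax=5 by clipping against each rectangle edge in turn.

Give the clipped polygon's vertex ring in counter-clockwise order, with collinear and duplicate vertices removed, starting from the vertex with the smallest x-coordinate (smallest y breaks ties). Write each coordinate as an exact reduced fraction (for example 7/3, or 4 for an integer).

1. After x ≥ 12: [(12,19/9) (16,3) (20,10) (20,14) (19,16) (14,20) (12,20)]
2. After x ≤ 18: [(12,19/9) (16,3) (18,13/2) (18,84/5) (14,20) (12,20)]
3. After y ≥ 0: [(12,19/9) (16,3) (18,13/2) (18,84/5) (14,20) (12,20)]
4. After y ≤ 5: [(12,5) (12,19/9) (16,3) (120/7,5)]
5. Canonical ring: [(12,19/9) (16,3) (120/7,5) (12,5)]

Clipped polygon: [(12,19/9) (16,3) (120/7,5) (12,5)]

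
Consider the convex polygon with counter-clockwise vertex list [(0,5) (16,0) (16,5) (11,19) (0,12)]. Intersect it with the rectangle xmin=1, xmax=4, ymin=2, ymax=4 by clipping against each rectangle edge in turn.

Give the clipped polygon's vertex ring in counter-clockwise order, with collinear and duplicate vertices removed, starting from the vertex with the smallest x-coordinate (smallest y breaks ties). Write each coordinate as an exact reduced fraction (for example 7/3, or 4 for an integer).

1. After x ≥ 1: [(1,75/16) (16,0) (16,5) (11,19) (1,139/11)]
2. After x ≤ 4: [(1,75/16) (4,15/4) (4,160/11) (1,139/11)]
3. After y ≥ 2: [(1,75/16) (4,15/4) (4,160/11) (1,139/11)]
4. After y ≤ 4: [(16/5,4) (4,15/4) (4,4)]
5. Canonical ring: [(16/5,4) (4,15/4) (4,4)]

Clipped polygon: [(16/5,4) (4,15/4) (4,4)]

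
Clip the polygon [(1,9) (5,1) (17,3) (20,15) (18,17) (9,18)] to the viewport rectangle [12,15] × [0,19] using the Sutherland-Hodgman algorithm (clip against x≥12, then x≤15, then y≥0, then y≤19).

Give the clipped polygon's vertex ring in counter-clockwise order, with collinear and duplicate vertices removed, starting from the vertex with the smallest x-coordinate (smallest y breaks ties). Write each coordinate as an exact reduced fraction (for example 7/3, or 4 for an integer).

Clipped polygon: [(12,13/6) (15,8/3) (15,52/3) (12,53/3)]

1. After x ≥ 12: [(12,13/6) (17,3) (20,15) (18,17) (12,53/3)]
2. After x ≤ 15: [(12,13/6) (15,8/3) (15,52/3) (12,53/3)]
3. After y ≥ 0: [(12,13/6) (15,8/3) (15,52/3) (12,53/3)]
4. After y ≤ 19: [(12,13/6) (15,8/3) (15,52/3) (12,53/3)]
5. Canonical ring: [(12,13/6) (15,8/3) (15,52/3) (12,53/3)]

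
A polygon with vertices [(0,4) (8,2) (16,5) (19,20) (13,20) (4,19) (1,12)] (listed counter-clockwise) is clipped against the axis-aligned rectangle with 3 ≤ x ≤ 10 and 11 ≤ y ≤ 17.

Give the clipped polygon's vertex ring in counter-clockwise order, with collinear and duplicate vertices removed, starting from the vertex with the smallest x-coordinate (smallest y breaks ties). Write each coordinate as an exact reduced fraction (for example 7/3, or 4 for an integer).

1. After x ≥ 3: [(3,13/4) (8,2) (16,5) (19,20) (13,20) (4,19) (3,50/3)]
2. After x ≤ 10: [(3,13/4) (8,2) (10,11/4) (10,59/3) (4,19) (3,50/3)]
3. After y ≥ 11: [(3,11) (10,11) (10,59/3) (4,19) (3,50/3)]
4. After y ≤ 17: [(3,11) (10,11) (10,17) (22/7,17) (3,50/3)]
5. Canonical ring: [(3,11) (10,11) (10,17) (22/7,17) (3,50/3)]

Clipped polygon: [(3,11) (10,11) (10,17) (22/7,17) (3,50/3)]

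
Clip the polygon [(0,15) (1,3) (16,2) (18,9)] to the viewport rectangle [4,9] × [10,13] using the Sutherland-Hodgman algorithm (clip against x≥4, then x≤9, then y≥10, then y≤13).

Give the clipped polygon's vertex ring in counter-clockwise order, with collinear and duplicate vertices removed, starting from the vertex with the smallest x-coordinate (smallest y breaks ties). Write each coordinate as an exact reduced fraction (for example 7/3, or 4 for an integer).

Clipped polygon: [(4,10) (9,10) (9,12) (6,13) (4,13)]

1. After x ≥ 4: [(4,41/3) (4,14/5) (16,2) (18,9)]
2. After x ≤ 9: [(9,12) (4,41/3) (4,14/5) (9,37/15)]
3. After y ≥ 10: [(9,10) (9,12) (4,41/3) (4,10)]
4. After y ≤ 13: [(9,10) (9,12) (6,13) (4,13) (4,10)]
5. Canonical ring: [(4,10) (9,10) (9,12) (6,13) (4,13)]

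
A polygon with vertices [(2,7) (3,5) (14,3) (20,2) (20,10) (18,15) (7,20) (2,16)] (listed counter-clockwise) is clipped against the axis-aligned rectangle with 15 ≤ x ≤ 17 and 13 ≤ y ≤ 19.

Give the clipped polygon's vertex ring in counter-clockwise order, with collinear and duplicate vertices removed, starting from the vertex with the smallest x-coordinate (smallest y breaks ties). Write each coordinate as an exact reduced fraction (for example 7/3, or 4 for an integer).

Clipped polygon: [(15,13) (17,13) (17,170/11) (15,180/11)]

1. After x ≥ 15: [(15,17/6) (20,2) (20,10) (18,15) (15,180/11)]
2. After x ≤ 17: [(15,17/6) (17,5/2) (17,170/11) (15,180/11)]
3. After y ≥ 13: [(15,13) (17,13) (17,170/11) (15,180/11)]
4. After y ≤ 19: [(15,13) (17,13) (17,170/11) (15,180/11)]
5. Canonical ring: [(15,13) (17,13) (17,170/11) (15,180/11)]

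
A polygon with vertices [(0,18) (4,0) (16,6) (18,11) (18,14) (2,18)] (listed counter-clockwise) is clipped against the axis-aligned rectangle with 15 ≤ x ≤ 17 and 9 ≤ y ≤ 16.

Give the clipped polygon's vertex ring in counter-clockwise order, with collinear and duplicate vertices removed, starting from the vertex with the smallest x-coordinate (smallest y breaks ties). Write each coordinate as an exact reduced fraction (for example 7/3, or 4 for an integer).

Clipped polygon: [(15,9) (17,9) (17,57/4) (15,59/4)]

1. After x ≥ 15: [(15,11/2) (16,6) (18,11) (18,14) (15,59/4)]
2. After x ≤ 17: [(15,11/2) (16,6) (17,17/2) (17,57/4) (15,59/4)]
3. After y ≥ 9: [(15,9) (17,9) (17,57/4) (15,59/4)]
4. After y ≤ 16: [(15,9) (17,9) (17,57/4) (15,59/4)]
5. Canonical ring: [(15,9) (17,9) (17,57/4) (15,59/4)]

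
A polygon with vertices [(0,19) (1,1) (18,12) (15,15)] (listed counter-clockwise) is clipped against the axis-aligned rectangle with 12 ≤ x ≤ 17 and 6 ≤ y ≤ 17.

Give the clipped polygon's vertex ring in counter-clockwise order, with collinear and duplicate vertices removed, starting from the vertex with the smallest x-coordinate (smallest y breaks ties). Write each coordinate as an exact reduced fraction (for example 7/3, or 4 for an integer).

Clipped polygon: [(12,138/17) (17,193/17) (17,13) (15,15) (12,79/5)]

1. After x ≥ 12: [(12,79/5) (12,138/17) (18,12) (15,15)]
2. After x ≤ 17: [(12,79/5) (12,138/17) (17,193/17) (17,13) (15,15)]
3. After y ≥ 6: [(12,79/5) (12,138/17) (17,193/17) (17,13) (15,15)]
4. After y ≤ 17: [(12,79/5) (12,138/17) (17,193/17) (17,13) (15,15)]
5. Canonical ring: [(12,138/17) (17,193/17) (17,13) (15,15) (12,79/5)]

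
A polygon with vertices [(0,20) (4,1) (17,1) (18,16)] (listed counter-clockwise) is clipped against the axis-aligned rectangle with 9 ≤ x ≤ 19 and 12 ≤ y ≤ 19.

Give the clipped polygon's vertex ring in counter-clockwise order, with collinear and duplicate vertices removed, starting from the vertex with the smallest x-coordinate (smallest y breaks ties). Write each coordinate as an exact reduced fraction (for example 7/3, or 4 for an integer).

1. After x ≥ 9: [(9,18) (9,1) (17,1) (18,16)]
2. After x ≤ 19: [(9,18) (9,1) (17,1) (18,16)]
3. After y ≥ 12: [(9,18) (9,12) (266/15,12) (18,16)]
4. After y ≤ 19: [(9,18) (9,12) (266/15,12) (18,16)]
5. Canonical ring: [(9,12) (266/15,12) (18,16) (9,18)]

Clipped polygon: [(9,12) (266/15,12) (18,16) (9,18)]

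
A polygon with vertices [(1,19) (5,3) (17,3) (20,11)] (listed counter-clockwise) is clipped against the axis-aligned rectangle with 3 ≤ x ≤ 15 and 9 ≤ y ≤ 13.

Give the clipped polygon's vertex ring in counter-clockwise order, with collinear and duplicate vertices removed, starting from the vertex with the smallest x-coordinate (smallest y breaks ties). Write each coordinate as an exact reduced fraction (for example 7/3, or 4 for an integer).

1. After x ≥ 3: [(3,345/19) (3,11) (5,3) (17,3) (20,11)]
2. After x ≤ 15: [(15,249/19) (3,345/19) (3,11) (5,3) (15,3)]
3. After y ≥ 9: [(15,9) (15,249/19) (3,345/19) (3,11) (7/2,9)]
4. After y ≤ 13: [(15,9) (15,13) (3,13) (3,11) (7/2,9)]
5. Canonical ring: [(3,11) (7/2,9) (15,9) (15,13) (3,13)]

Clipped polygon: [(3,11) (7/2,9) (15,9) (15,13) (3,13)]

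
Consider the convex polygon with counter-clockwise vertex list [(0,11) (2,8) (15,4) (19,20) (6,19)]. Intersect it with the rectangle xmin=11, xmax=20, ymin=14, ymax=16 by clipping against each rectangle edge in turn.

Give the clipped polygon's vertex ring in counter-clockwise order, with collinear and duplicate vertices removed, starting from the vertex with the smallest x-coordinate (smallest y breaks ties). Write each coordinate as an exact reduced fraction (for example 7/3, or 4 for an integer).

1. After x ≥ 11: [(11,68/13) (15,4) (19,20) (11,252/13)]
2. After x ≤ 20: [(11,68/13) (15,4) (19,20) (11,252/13)]
3. After y ≥ 14: [(11,14) (35/2,14) (19,20) (11,252/13)]
4. After y ≤ 16: [(11,16) (11,14) (35/2,14) (18,16)]
5. Canonical ring: [(11,14) (35/2,14) (18,16) (11,16)]

Clipped polygon: [(11,14) (35/2,14) (18,16) (11,16)]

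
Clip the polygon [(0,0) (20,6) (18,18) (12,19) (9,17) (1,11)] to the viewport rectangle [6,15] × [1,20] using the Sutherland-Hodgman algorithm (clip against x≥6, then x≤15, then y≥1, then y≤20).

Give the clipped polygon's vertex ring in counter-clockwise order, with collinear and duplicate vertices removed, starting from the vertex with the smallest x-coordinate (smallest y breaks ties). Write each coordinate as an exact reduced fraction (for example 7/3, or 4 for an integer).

1. After x ≥ 6: [(6,9/5) (20,6) (18,18) (12,19) (9,17) (6,59/4)]
2. After x ≤ 15: [(6,9/5) (15,9/2) (15,37/2) (12,19) (9,17) (6,59/4)]
3. After y ≥ 1: [(6,9/5) (15,9/2) (15,37/2) (12,19) (9,17) (6,59/4)]
4. After y ≤ 20: [(6,9/5) (15,9/2) (15,37/2) (12,19) (9,17) (6,59/4)]
5. Canonical ring: [(6,9/5) (15,9/2) (15,37/2) (12,19) (9,17) (6,59/4)]

Clipped polygon: [(6,9/5) (15,9/2) (15,37/2) (12,19) (9,17) (6,59/4)]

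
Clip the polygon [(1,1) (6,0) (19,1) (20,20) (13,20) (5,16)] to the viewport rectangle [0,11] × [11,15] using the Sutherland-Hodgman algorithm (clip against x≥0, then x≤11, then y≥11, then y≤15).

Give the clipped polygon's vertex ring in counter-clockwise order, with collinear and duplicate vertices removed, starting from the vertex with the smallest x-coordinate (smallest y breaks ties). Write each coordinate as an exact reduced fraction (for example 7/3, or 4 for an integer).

Clipped polygon: [(11/3,11) (11,11) (11,15) (71/15,15)]

1. After x ≥ 0: [(1,1) (6,0) (19,1) (20,20) (13,20) (5,16)]
2. After x ≤ 11: [(1,1) (6,0) (11,5/13) (11,19) (5,16)]
3. After y ≥ 11: [(11/3,11) (11,11) (11,19) (5,16)]
4. After y ≤ 15: [(71/15,15) (11/3,11) (11,11) (11,15)]
5. Canonical ring: [(11/3,11) (11,11) (11,15) (71/15,15)]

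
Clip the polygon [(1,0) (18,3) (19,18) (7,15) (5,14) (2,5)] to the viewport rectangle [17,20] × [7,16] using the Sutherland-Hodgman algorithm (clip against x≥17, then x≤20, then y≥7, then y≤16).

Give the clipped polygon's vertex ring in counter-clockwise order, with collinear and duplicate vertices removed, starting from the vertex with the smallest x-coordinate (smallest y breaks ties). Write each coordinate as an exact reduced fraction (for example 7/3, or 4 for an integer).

Clipped polygon: [(17,7) (274/15,7) (283/15,16) (17,16)]

1. After x ≥ 17: [(17,48/17) (18,3) (19,18) (17,35/2)]
2. After x ≤ 20: [(17,48/17) (18,3) (19,18) (17,35/2)]
3. After y ≥ 7: [(17,7) (274/15,7) (19,18) (17,35/2)]
4. After y ≤ 16: [(17,16) (17,7) (274/15,7) (283/15,16)]
5. Canonical ring: [(17,7) (274/15,7) (283/15,16) (17,16)]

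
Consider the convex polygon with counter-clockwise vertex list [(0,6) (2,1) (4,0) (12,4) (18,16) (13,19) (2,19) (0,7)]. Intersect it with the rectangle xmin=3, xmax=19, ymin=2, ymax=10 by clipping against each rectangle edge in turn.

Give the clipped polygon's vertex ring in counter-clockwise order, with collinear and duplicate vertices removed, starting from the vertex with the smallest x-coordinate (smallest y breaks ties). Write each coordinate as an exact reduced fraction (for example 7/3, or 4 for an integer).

1. After x ≥ 3: [(3,1/2) (4,0) (12,4) (18,16) (13,19) (3,19)]
2. After x ≤ 19: [(3,1/2) (4,0) (12,4) (18,16) (13,19) (3,19)]
3. After y ≥ 2: [(3,2) (8,2) (12,4) (18,16) (13,19) (3,19)]
4. After y ≤ 10: [(3,10) (3,2) (8,2) (12,4) (15,10)]
5. Canonical ring: [(3,2) (8,2) (12,4) (15,10) (3,10)]

Clipped polygon: [(3,2) (8,2) (12,4) (15,10) (3,10)]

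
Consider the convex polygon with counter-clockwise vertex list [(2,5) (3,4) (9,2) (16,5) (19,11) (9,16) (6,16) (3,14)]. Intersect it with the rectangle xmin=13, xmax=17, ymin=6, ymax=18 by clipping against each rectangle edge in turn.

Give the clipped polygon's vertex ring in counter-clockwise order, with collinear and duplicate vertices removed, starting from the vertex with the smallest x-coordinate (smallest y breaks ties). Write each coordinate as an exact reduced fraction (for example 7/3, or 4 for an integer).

Clipped polygon: [(13,6) (33/2,6) (17,7) (17,12) (13,14)]

1. After x ≥ 13: [(13,26/7) (16,5) (19,11) (13,14)]
2. After x ≤ 17: [(13,26/7) (16,5) (17,7) (17,12) (13,14)]
3. After y ≥ 6: [(13,6) (33/2,6) (17,7) (17,12) (13,14)]
4. After y ≤ 18: [(13,6) (33/2,6) (17,7) (17,12) (13,14)]
5. Canonical ring: [(13,6) (33/2,6) (17,7) (17,12) (13,14)]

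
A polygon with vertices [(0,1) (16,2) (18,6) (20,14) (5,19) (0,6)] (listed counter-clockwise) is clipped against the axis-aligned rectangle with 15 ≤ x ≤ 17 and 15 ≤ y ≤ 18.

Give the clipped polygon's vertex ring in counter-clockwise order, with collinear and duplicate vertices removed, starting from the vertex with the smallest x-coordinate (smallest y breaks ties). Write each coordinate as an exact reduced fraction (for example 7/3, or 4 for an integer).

1. After x ≥ 15: [(15,31/16) (16,2) (18,6) (20,14) (15,47/3)]
2. After x ≤ 17: [(15,31/16) (16,2) (17,4) (17,15) (15,47/3)]
3. After y ≥ 15: [(15,15) (17,15) (17,15) (15,47/3)]
4. After y ≤ 18: [(15,15) (17,15) (17,15) (15,47/3)]
5. Canonical ring: [(15,15) (17,15) (15,47/3)]

Clipped polygon: [(15,15) (17,15) (15,47/3)]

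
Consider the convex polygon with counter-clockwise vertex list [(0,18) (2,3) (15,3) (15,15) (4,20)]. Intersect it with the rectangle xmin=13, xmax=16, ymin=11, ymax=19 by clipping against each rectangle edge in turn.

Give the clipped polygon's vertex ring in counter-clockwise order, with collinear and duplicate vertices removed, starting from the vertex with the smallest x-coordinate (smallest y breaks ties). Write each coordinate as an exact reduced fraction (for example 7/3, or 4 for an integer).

Clipped polygon: [(13,11) (15,11) (15,15) (13,175/11)]

1. After x ≥ 13: [(13,3) (15,3) (15,15) (13,175/11)]
2. After x ≤ 16: [(13,3) (15,3) (15,15) (13,175/11)]
3. After y ≥ 11: [(13,11) (15,11) (15,15) (13,175/11)]
4. After y ≤ 19: [(13,11) (15,11) (15,15) (13,175/11)]
5. Canonical ring: [(13,11) (15,11) (15,15) (13,175/11)]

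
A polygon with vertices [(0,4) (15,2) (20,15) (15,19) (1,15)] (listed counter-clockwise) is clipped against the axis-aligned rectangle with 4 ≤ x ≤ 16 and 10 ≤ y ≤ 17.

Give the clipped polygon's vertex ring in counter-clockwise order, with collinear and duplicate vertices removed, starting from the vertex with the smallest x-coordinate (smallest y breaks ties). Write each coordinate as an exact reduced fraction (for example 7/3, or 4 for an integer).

Clipped polygon: [(4,10) (16,10) (16,17) (8,17) (4,111/7)]

1. After x ≥ 4: [(4,52/15) (15,2) (20,15) (15,19) (4,111/7)]
2. After x ≤ 16: [(4,52/15) (15,2) (16,23/5) (16,91/5) (15,19) (4,111/7)]
3. After y ≥ 10: [(4,10) (16,10) (16,91/5) (15,19) (4,111/7)]
4. After y ≤ 17: [(4,10) (16,10) (16,17) (8,17) (4,111/7)]
5. Canonical ring: [(4,10) (16,10) (16,17) (8,17) (4,111/7)]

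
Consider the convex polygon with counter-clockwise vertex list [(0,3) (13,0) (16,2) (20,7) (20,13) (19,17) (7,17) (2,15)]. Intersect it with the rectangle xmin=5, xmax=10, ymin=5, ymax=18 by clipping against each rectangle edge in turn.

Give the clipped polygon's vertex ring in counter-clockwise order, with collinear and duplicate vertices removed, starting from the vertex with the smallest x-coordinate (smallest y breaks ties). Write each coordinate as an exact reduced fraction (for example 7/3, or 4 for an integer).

Clipped polygon: [(5,5) (10,5) (10,17) (7,17) (5,81/5)]

1. After x ≥ 5: [(5,24/13) (13,0) (16,2) (20,7) (20,13) (19,17) (7,17) (5,81/5)]
2. After x ≤ 10: [(5,24/13) (10,9/13) (10,17) (7,17) (5,81/5)]
3. After y ≥ 5: [(5,5) (10,5) (10,17) (7,17) (5,81/5)]
4. After y ≤ 18: [(5,5) (10,5) (10,17) (7,17) (5,81/5)]
5. Canonical ring: [(5,5) (10,5) (10,17) (7,17) (5,81/5)]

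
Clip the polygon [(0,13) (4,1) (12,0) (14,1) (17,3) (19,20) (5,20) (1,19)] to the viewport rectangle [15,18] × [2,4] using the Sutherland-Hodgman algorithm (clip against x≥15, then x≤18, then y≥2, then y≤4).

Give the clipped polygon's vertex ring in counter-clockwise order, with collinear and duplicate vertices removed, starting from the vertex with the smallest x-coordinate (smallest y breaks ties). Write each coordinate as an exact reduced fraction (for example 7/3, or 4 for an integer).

1. After x ≥ 15: [(15,5/3) (17,3) (19,20) (15,20)]
2. After x ≤ 18: [(15,5/3) (17,3) (18,23/2) (18,20) (15,20)]
3. After y ≥ 2: [(15,2) (31/2,2) (17,3) (18,23/2) (18,20) (15,20)]
4. After y ≤ 4: [(15,4) (15,2) (31/2,2) (17,3) (291/17,4)]
5. Canonical ring: [(15,2) (31/2,2) (17,3) (291/17,4) (15,4)]

Clipped polygon: [(15,2) (31/2,2) (17,3) (291/17,4) (15,4)]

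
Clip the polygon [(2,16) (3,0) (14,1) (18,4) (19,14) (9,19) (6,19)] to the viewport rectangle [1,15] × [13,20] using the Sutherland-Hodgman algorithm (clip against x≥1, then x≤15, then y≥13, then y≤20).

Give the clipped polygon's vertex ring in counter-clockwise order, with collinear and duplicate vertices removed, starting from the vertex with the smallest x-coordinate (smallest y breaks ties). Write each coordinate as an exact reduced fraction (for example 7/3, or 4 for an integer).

Clipped polygon: [(2,16) (35/16,13) (15,13) (15,16) (9,19) (6,19)]

1. After x ≥ 1: [(2,16) (3,0) (14,1) (18,4) (19,14) (9,19) (6,19)]
2. After x ≤ 15: [(2,16) (3,0) (14,1) (15,7/4) (15,16) (9,19) (6,19)]
3. After y ≥ 13: [(2,16) (35/16,13) (15,13) (15,16) (9,19) (6,19)]
4. After y ≤ 20: [(2,16) (35/16,13) (15,13) (15,16) (9,19) (6,19)]
5. Canonical ring: [(2,16) (35/16,13) (15,13) (15,16) (9,19) (6,19)]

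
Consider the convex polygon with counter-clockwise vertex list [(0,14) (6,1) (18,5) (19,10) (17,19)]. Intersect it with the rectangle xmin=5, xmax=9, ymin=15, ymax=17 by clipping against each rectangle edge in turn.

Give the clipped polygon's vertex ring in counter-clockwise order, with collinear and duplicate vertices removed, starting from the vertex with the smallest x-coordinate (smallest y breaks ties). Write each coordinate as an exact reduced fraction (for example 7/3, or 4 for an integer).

Clipped polygon: [(5,15) (9,15) (9,283/17) (5,263/17)]

1. After x ≥ 5: [(5,263/17) (5,19/6) (6,1) (18,5) (19,10) (17,19)]
2. After x ≤ 9: [(9,283/17) (5,263/17) (5,19/6) (6,1) (9,2)]
3. After y ≥ 15: [(9,15) (9,283/17) (5,263/17) (5,15)]
4. After y ≤ 17: [(9,15) (9,283/17) (5,263/17) (5,15)]
5. Canonical ring: [(5,15) (9,15) (9,283/17) (5,263/17)]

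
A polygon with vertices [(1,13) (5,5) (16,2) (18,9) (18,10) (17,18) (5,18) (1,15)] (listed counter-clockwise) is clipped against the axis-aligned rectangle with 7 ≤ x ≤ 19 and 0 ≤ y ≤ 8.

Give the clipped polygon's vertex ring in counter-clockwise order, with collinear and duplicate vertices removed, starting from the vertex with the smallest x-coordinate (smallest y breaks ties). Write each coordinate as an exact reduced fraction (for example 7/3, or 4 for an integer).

1. After x ≥ 7: [(7,49/11) (16,2) (18,9) (18,10) (17,18) (7,18)]
2. After x ≤ 19: [(7,49/11) (16,2) (18,9) (18,10) (17,18) (7,18)]
3. After y ≥ 0: [(7,49/11) (16,2) (18,9) (18,10) (17,18) (7,18)]
4. After y ≤ 8: [(7,8) (7,49/11) (16,2) (124/7,8)]
5. Canonical ring: [(7,49/11) (16,2) (124/7,8) (7,8)]

Clipped polygon: [(7,49/11) (16,2) (124/7,8) (7,8)]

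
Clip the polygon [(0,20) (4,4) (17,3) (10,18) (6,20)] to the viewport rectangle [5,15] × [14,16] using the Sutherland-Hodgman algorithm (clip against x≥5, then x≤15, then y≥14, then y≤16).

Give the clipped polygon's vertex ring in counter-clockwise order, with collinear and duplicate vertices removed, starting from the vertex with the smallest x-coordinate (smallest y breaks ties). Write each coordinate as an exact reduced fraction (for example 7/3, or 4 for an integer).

1. After x ≥ 5: [(5,20) (5,51/13) (17,3) (10,18) (6,20)]
2. After x ≤ 15: [(5,20) (5,51/13) (15,41/13) (15,51/7) (10,18) (6,20)]
3. After y ≥ 14: [(5,20) (5,14) (178/15,14) (10,18) (6,20)]
4. After y ≤ 16: [(5,16) (5,14) (178/15,14) (164/15,16)]
5. Canonical ring: [(5,14) (178/15,14) (164/15,16) (5,16)]

Clipped polygon: [(5,14) (178/15,14) (164/15,16) (5,16)]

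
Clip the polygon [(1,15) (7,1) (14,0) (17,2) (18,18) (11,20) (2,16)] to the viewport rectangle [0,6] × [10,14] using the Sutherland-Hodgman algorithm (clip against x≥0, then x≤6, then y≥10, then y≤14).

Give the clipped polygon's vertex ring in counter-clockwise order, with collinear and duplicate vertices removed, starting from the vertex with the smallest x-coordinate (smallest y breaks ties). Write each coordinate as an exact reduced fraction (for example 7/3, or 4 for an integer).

Clipped polygon: [(10/7,14) (22/7,10) (6,10) (6,14)]

1. After x ≥ 0: [(1,15) (7,1) (14,0) (17,2) (18,18) (11,20) (2,16)]
2. After x ≤ 6: [(1,15) (6,10/3) (6,160/9) (2,16)]
3. After y ≥ 10: [(1,15) (22/7,10) (6,10) (6,160/9) (2,16)]
4. After y ≤ 14: [(10/7,14) (22/7,10) (6,10) (6,14)]
5. Canonical ring: [(10/7,14) (22/7,10) (6,10) (6,14)]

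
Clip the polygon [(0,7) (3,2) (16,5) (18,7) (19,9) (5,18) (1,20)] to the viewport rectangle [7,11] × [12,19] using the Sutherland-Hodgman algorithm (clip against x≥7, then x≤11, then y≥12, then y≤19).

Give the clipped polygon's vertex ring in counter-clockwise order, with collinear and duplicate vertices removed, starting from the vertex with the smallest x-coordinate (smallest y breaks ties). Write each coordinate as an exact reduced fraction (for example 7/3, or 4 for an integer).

1. After x ≥ 7: [(7,38/13) (16,5) (18,7) (19,9) (7,117/7)]
2. After x ≤ 11: [(7,38/13) (11,50/13) (11,99/7) (7,117/7)]
3. After y ≥ 12: [(7,12) (11,12) (11,99/7) (7,117/7)]
4. After y ≤ 19: [(7,12) (11,12) (11,99/7) (7,117/7)]
5. Canonical ring: [(7,12) (11,12) (11,99/7) (7,117/7)]

Clipped polygon: [(7,12) (11,12) (11,99/7) (7,117/7)]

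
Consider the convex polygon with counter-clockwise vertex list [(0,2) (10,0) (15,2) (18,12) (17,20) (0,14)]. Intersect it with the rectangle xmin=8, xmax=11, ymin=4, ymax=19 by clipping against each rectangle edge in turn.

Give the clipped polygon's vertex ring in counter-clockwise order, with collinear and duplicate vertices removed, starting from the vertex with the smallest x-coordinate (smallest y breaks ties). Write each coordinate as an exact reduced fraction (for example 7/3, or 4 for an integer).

1. After x ≥ 8: [(8,2/5) (10,0) (15,2) (18,12) (17,20) (8,286/17)]
2. After x ≤ 11: [(8,2/5) (10,0) (11,2/5) (11,304/17) (8,286/17)]
3. After y ≥ 4: [(8,4) (11,4) (11,304/17) (8,286/17)]
4. After y ≤ 19: [(8,4) (11,4) (11,304/17) (8,286/17)]
5. Canonical ring: [(8,4) (11,4) (11,304/17) (8,286/17)]

Clipped polygon: [(8,4) (11,4) (11,304/17) (8,286/17)]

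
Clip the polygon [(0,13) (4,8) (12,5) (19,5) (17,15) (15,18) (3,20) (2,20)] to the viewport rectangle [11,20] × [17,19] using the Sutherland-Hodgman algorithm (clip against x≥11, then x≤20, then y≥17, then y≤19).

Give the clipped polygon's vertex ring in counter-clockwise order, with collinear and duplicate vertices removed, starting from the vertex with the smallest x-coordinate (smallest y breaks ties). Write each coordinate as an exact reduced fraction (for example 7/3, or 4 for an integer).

Clipped polygon: [(11,17) (47/3,17) (15,18) (11,56/3)]

1. After x ≥ 11: [(11,43/8) (12,5) (19,5) (17,15) (15,18) (11,56/3)]
2. After x ≤ 20: [(11,43/8) (12,5) (19,5) (17,15) (15,18) (11,56/3)]
3. After y ≥ 17: [(11,17) (47/3,17) (15,18) (11,56/3)]
4. After y ≤ 19: [(11,17) (47/3,17) (15,18) (11,56/3)]
5. Canonical ring: [(11,17) (47/3,17) (15,18) (11,56/3)]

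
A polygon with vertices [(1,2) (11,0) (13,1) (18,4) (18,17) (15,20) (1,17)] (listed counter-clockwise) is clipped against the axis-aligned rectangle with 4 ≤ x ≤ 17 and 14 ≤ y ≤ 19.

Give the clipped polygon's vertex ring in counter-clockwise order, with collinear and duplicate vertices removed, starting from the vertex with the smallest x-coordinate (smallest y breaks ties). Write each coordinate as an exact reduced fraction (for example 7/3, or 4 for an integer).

1. After x ≥ 4: [(4,7/5) (11,0) (13,1) (18,4) (18,17) (15,20) (4,247/14)]
2. After x ≤ 17: [(4,7/5) (11,0) (13,1) (17,17/5) (17,18) (15,20) (4,247/14)]
3. After y ≥ 14: [(4,14) (17,14) (17,18) (15,20) (4,247/14)]
4. After y ≤ 19: [(4,14) (17,14) (17,18) (16,19) (31/3,19) (4,247/14)]
5. Canonical ring: [(4,14) (17,14) (17,18) (16,19) (31/3,19) (4,247/14)]

Clipped polygon: [(4,14) (17,14) (17,18) (16,19) (31/3,19) (4,247/14)]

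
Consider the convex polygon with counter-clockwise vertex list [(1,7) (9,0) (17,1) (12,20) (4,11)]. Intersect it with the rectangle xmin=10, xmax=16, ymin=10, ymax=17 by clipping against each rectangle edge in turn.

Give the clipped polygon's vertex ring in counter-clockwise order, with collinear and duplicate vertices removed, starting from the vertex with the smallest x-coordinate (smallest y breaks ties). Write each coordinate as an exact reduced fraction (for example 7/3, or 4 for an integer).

1. After x ≥ 10: [(10,1/8) (17,1) (12,20) (10,71/4)]
2. After x ≤ 16: [(10,1/8) (16,7/8) (16,24/5) (12,20) (10,71/4)]
3. After y ≥ 10: [(10,10) (278/19,10) (12,20) (10,71/4)]
4. After y ≤ 17: [(10,17) (10,10) (278/19,10) (243/19,17)]
5. Canonical ring: [(10,10) (278/19,10) (243/19,17) (10,17)]

Clipped polygon: [(10,10) (278/19,10) (243/19,17) (10,17)]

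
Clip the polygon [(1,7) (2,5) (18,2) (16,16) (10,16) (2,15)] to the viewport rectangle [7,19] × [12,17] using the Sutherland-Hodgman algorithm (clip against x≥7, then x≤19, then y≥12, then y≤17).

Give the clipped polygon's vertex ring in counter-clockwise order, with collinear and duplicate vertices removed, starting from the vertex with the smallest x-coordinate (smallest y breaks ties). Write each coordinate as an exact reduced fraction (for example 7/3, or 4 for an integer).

1. After x ≥ 7: [(7,65/16) (18,2) (16,16) (10,16) (7,125/8)]
2. After x ≤ 19: [(7,65/16) (18,2) (16,16) (10,16) (7,125/8)]
3. After y ≥ 12: [(7,12) (116/7,12) (16,16) (10,16) (7,125/8)]
4. After y ≤ 17: [(7,12) (116/7,12) (16,16) (10,16) (7,125/8)]
5. Canonical ring: [(7,12) (116/7,12) (16,16) (10,16) (7,125/8)]

Clipped polygon: [(7,12) (116/7,12) (16,16) (10,16) (7,125/8)]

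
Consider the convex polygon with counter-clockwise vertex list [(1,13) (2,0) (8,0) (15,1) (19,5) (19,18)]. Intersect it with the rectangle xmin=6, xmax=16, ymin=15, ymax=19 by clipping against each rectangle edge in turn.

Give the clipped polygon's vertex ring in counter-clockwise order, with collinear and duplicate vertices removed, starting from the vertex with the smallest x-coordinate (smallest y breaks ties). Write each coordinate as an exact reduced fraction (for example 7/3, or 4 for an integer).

1. After x ≥ 6: [(6,259/18) (6,0) (8,0) (15,1) (19,5) (19,18)]
2. After x ≤ 16: [(16,103/6) (6,259/18) (6,0) (8,0) (15,1) (16,2)]
3. After y ≥ 15: [(16,15) (16,103/6) (41/5,15)]
4. After y ≤ 19: [(16,15) (16,103/6) (41/5,15)]
5. Canonical ring: [(41/5,15) (16,15) (16,103/6)]

Clipped polygon: [(41/5,15) (16,15) (16,103/6)]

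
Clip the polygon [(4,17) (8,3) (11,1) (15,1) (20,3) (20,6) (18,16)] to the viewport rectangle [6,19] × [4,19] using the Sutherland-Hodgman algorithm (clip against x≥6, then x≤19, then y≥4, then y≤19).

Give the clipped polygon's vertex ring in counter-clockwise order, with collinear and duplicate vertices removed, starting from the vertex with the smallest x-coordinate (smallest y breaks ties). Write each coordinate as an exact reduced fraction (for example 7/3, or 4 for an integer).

Clipped polygon: [(6,10) (54/7,4) (19,4) (19,11) (18,16) (6,118/7)]

1. After x ≥ 6: [(6,118/7) (6,10) (8,3) (11,1) (15,1) (20,3) (20,6) (18,16)]
2. After x ≤ 19: [(6,118/7) (6,10) (8,3) (11,1) (15,1) (19,13/5) (19,11) (18,16)]
3. After y ≥ 4: [(6,118/7) (6,10) (54/7,4) (19,4) (19,11) (18,16)]
4. After y ≤ 19: [(6,118/7) (6,10) (54/7,4) (19,4) (19,11) (18,16)]
5. Canonical ring: [(6,10) (54/7,4) (19,4) (19,11) (18,16) (6,118/7)]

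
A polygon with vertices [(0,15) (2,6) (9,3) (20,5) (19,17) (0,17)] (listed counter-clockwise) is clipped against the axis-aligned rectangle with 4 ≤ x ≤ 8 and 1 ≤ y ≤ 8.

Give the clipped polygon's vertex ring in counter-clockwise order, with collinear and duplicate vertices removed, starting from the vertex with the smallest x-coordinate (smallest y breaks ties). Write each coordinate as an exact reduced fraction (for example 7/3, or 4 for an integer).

1. After x ≥ 4: [(4,36/7) (9,3) (20,5) (19,17) (4,17)]
2. After x ≤ 8: [(4,36/7) (8,24/7) (8,17) (4,17)]
3. After y ≥ 1: [(4,36/7) (8,24/7) (8,17) (4,17)]
4. After y ≤ 8: [(4,8) (4,36/7) (8,24/7) (8,8)]
5. Canonical ring: [(4,36/7) (8,24/7) (8,8) (4,8)]

Clipped polygon: [(4,36/7) (8,24/7) (8,8) (4,8)]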